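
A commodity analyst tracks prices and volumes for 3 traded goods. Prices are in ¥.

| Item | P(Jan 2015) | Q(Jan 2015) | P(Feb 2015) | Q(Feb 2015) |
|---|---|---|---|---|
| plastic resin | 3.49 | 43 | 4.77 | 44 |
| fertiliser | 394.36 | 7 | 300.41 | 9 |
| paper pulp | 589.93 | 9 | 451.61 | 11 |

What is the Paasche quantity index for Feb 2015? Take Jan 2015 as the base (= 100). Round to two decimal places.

Paasche quantity index uses current-period prices as weights.
ΣP(Feb 2015)·Q(Feb 2015) = 4.77×44 + 300.41×9 + 451.61×11 = 209.88 + 2703.69 + 4967.71 = 7881.28
ΣP(Feb 2015)·Q(Jan 2015) = 4.77×43 + 300.41×7 + 451.61×9 = 205.11 + 2102.87 + 4064.49 = 6372.47
Index = 7881.28 / 6372.47 × 100 = 123.6770

123.68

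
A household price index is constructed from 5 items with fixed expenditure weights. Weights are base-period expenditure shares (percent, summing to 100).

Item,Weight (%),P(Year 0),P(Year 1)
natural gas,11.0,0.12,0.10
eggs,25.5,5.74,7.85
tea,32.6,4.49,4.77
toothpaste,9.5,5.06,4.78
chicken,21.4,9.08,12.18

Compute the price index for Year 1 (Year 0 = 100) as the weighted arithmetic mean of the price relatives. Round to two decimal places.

116.35

natural gas: 11.0 × (0.10/0.12) = 11.0 × 0.833333 = 9.1667
eggs: 25.5 × (7.85/5.74) = 25.5 × 1.367596 = 34.8737
tea: 32.6 × (4.77/4.49) = 32.6 × 1.062361 = 34.6330
toothpaste: 9.5 × (4.78/5.06) = 9.5 × 0.944664 = 8.9743
chicken: 21.4 × (12.18/9.08) = 21.4 × 1.341410 = 28.7062
Index = Σ wᵢ·(p₁ᵢ/p₀ᵢ) = 9.1667 + 34.8737 + 34.6330 + 8.9743 + 28.7062 = 116.3538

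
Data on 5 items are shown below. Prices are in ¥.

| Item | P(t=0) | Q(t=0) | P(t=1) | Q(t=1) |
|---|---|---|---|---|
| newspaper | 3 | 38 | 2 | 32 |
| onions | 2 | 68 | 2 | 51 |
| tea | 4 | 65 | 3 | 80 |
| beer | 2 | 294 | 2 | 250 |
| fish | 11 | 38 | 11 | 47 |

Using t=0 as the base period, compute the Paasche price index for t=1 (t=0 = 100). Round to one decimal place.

Paasche price index uses current-period quantities as weights.
ΣP(t=1)·Q(t=1) = 2×32 + 2×51 + 3×80 + 2×250 + 11×47 = 64 + 102 + 240 + 500 + 517 = 1423
ΣP(t=0)·Q(t=1) = 3×32 + 2×51 + 4×80 + 2×250 + 11×47 = 96 + 102 + 320 + 500 + 517 = 1535
Index = 1423 / 1535 × 100 = 92.7036

92.7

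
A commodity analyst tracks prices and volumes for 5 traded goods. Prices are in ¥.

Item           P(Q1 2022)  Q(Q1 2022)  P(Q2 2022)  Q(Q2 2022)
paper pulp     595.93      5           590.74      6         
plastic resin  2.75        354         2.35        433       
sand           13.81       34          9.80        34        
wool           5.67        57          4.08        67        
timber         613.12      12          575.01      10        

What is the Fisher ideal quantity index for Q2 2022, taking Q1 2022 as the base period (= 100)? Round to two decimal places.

Laspeyres component (base-period weights):
ΣP(Q1 2022)Q(Q2 2022) = 595.93×6 + 2.75×433 + 13.81×34 + 5.67×67 + 613.12×10 = 3575.58 + 1190.75 + 469.54 + 379.89 + 6131.2 = 11746.96
ΣP(Q1 2022)Q(Q1 2022) = 595.93×5 + 2.75×354 + 13.81×34 + 5.67×57 + 613.12×12 = 2979.65 + 973.5 + 469.54 + 323.19 + 7357.44 = 12103.32
L = 11746.96 / 12103.32 × 100 = 97.0557
Paasche component (current-period weights):
ΣP(Q2 2022)Q(Q2 2022) = 590.74×6 + 2.35×433 + 9.80×34 + 4.08×67 + 575.01×10 = 3544.44 + 1017.55 + 333.2 + 273.36 + 5750.1 = 10918.65
ΣP(Q2 2022)Q(Q1 2022) = 590.74×5 + 2.35×354 + 9.80×34 + 4.08×57 + 575.01×12 = 2953.7 + 831.9 + 333.2 + 232.56 + 6900.12 = 11251.48
P = 10918.65 / 11251.48 × 100 = 97.0419
Fisher = √(L × P) = √(97.0557 × 97.0419) = 97.0488

97.05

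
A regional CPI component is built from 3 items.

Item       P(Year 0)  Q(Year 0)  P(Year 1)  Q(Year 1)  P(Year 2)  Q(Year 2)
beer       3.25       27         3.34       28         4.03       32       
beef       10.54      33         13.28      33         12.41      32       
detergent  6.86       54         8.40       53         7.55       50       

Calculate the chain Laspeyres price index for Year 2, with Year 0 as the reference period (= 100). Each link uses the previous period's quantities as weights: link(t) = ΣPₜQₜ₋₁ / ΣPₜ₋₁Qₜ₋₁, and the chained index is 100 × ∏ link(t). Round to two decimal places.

Link Year 0→Year 1:
ΣP(Year 1)Q(Year 0) = 3.34×27 + 13.28×33 + 8.40×54 = 90.18 + 438.24 + 453.6 = 982.02
ΣP(Year 0)Q(Year 0) = 3.25×27 + 10.54×33 + 6.86×54 = 87.75 + 347.82 + 370.44 = 806.01
link = 982.02/806.01 = 1.218372
Link Year 1→Year 2:
ΣP(Year 2)Q(Year 1) = 4.03×28 + 12.41×33 + 7.55×53 = 112.84 + 409.53 + 400.15 = 922.52
ΣP(Year 1)Q(Year 1) = 3.34×28 + 13.28×33 + 8.40×53 = 93.52 + 438.24 + 445.2 = 976.96
link = 922.52/976.96 = 0.944276
Chained index = 100 × 1.218372 × 0.944276 = 115.0480

115.05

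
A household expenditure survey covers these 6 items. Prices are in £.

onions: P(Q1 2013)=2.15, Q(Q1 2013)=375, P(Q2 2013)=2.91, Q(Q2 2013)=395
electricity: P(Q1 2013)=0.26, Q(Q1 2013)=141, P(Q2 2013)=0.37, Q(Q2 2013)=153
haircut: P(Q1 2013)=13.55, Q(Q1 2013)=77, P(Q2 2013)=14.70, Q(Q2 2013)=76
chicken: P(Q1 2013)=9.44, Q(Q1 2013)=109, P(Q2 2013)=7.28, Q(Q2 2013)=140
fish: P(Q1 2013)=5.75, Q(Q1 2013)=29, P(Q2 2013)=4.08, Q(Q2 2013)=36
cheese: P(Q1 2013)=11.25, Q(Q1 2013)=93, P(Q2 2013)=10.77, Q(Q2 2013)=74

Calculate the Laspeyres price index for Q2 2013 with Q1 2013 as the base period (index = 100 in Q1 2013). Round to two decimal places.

101.47

Laspeyres price index uses base-period quantities as weights.
ΣP(Q2 2013)·Q(Q1 2013) = 2.91×375 + 0.37×141 + 14.70×77 + 7.28×109 + 4.08×29 + 10.77×93 = 1091.25 + 52.17 + 1131.9 + 793.52 + 118.32 + 1001.61 = 4188.77
ΣP(Q1 2013)·Q(Q1 2013) = 2.15×375 + 0.26×141 + 13.55×77 + 9.44×109 + 5.75×29 + 11.25×93 = 806.25 + 36.66 + 1043.35 + 1028.96 + 166.75 + 1046.25 = 4128.22
Index = 4188.77 / 4128.22 × 100 = 101.4667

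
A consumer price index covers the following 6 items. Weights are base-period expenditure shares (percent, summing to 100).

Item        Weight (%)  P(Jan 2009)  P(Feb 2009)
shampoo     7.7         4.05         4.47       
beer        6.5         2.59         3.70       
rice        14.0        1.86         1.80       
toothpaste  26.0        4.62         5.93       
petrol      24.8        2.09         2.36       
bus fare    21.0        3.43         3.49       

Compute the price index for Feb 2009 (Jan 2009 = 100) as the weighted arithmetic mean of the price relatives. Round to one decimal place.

114.1

shampoo: 7.7 × (4.47/4.05) = 7.7 × 1.103704 = 8.4985
beer: 6.5 × (3.70/2.59) = 6.5 × 1.428571 = 9.2857
rice: 14.0 × (1.80/1.86) = 14.0 × 0.967742 = 13.5484
toothpaste: 26.0 × (5.93/4.62) = 26.0 × 1.283550 = 33.3723
petrol: 24.8 × (2.36/2.09) = 24.8 × 1.129187 = 28.0038
bus fare: 21.0 × (3.49/3.43) = 21.0 × 1.017493 = 21.3673
Index = Σ wᵢ·(p₁ᵢ/p₀ᵢ) = 8.4985 + 9.2857 + 13.5484 + 33.3723 + 28.0038 + 21.3673 = 114.0761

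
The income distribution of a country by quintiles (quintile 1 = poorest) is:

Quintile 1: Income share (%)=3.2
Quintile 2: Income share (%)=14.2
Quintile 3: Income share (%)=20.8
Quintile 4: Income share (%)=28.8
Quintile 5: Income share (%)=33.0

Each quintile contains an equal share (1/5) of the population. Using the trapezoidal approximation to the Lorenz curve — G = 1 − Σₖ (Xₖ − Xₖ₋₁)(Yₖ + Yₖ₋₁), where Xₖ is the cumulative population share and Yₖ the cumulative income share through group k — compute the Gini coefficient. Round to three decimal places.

0.297

Cumulative income shares Yₖ: 0.0320, 0.1740, 0.3820, 0.6700, 1.0000
Σ (Xₖ−Xₖ₋₁)(Yₖ+Yₖ₋₁) = (1/5)(0.0320+0.0000) + (1/5)(0.1740+0.0320) + (1/5)(0.3820+0.1740) + (1/5)(0.6700+0.3820) + (1/5)(1.0000+0.6700)
  = 0.0064 + 0.0412 + 0.1112 + 0.2104 + 0.3340 = 0.7032
G = 1 − 0.7032 = 0.2968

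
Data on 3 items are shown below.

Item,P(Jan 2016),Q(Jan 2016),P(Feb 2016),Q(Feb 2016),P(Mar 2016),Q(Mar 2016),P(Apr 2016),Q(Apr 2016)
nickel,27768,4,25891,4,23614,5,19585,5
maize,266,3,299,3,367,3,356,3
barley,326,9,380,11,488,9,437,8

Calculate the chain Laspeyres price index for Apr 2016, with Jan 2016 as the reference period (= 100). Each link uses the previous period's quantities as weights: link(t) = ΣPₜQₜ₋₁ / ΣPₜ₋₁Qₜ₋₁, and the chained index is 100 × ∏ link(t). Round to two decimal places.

72.72

Link Jan 2016→Feb 2016:
ΣP(Feb 2016)Q(Jan 2016) = 25891×4 + 299×3 + 380×9 = 103564 + 897 + 3420 = 107881
ΣP(Jan 2016)Q(Jan 2016) = 27768×4 + 266×3 + 326×9 = 111072 + 798 + 2934 = 114804
link = 107881/114804 = 0.939697
Link Feb 2016→Mar 2016:
ΣP(Mar 2016)Q(Feb 2016) = 23614×4 + 367×3 + 488×11 = 94456 + 1101 + 5368 = 100925
ΣP(Feb 2016)Q(Feb 2016) = 25891×4 + 299×3 + 380×11 = 103564 + 897 + 4180 = 108641
link = 100925/108641 = 0.928977
Link Mar 2016→Apr 2016:
ΣP(Apr 2016)Q(Mar 2016) = 19585×5 + 356×3 + 437×9 = 97925 + 1068 + 3933 = 102926
ΣP(Mar 2016)Q(Mar 2016) = 23614×5 + 367×3 + 488×9 = 118070 + 1101 + 4392 = 123563
link = 102926/123563 = 0.832984
Chained index = 100 × 0.939697 × 0.928977 × 0.832984 = 72.7159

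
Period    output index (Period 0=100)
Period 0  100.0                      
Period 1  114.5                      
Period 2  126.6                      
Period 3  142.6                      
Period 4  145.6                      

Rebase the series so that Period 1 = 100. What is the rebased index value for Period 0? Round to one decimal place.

87.3

Rebased(Period 0) = 100.0 / 114.5 × 100 = 87.3362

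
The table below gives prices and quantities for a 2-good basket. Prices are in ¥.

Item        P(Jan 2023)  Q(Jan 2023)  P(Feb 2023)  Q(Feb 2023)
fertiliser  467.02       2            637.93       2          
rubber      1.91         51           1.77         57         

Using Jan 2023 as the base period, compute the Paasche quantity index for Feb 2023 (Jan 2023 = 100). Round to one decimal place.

Paasche quantity index uses current-period prices as weights.
ΣP(Feb 2023)·Q(Feb 2023) = 637.93×2 + 1.77×57 = 1275.86 + 100.89 = 1376.75
ΣP(Feb 2023)·Q(Jan 2023) = 637.93×2 + 1.77×51 = 1275.86 + 90.27 = 1366.13
Index = 1376.75 / 1366.13 × 100 = 100.7774

100.8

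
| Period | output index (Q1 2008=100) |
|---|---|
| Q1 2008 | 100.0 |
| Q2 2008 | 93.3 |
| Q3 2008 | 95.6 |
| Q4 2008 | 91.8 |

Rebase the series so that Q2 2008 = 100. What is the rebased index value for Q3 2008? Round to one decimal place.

Rebased(Q3 2008) = 95.6 / 93.3 × 100 = 102.4652

102.5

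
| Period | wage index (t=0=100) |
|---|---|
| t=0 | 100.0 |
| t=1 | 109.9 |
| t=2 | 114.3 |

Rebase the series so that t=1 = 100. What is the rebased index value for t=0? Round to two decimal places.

90.99

Rebased(t=0) = 100.0 / 109.9 × 100 = 90.9918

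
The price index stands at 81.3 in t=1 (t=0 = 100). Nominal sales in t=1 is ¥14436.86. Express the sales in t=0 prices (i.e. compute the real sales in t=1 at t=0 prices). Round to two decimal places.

17757.52

Real = Nominal ÷ (Index/100) = 14436.86 ÷ (81.3/100)
     = 14436.86 ÷ 0.813 = 17757.5154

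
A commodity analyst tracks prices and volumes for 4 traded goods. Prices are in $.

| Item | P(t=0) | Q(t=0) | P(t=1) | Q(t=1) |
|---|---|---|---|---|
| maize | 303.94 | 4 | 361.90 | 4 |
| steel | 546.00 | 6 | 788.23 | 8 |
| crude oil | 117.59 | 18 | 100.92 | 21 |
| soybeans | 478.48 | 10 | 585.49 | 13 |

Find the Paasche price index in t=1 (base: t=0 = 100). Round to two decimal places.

122.49

Paasche price index uses current-period quantities as weights.
ΣP(t=1)·Q(t=1) = 361.90×4 + 788.23×8 + 100.92×21 + 585.49×13 = 1447.6 + 6305.84 + 2119.32 + 7611.37 = 17484.13
ΣP(t=0)·Q(t=1) = 303.94×4 + 546.00×8 + 117.59×21 + 478.48×13 = 1215.76 + 4368 + 2469.39 + 6220.24 = 14273.39
Index = 17484.13 / 14273.39 × 100 = 122.4946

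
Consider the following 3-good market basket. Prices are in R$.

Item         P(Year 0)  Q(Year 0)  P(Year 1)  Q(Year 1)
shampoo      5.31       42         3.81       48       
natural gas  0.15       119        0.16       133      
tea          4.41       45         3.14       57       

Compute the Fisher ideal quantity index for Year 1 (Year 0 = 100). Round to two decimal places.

119.69

Laspeyres component (base-period weights):
ΣP(Year 0)Q(Year 1) = 5.31×48 + 0.15×133 + 4.41×57 = 254.88 + 19.95 + 251.37 = 526.2
ΣP(Year 0)Q(Year 0) = 5.31×42 + 0.15×119 + 4.41×45 = 223.02 + 17.85 + 198.45 = 439.32
L = 526.2 / 439.32 × 100 = 119.7760
Paasche component (current-period weights):
ΣP(Year 1)Q(Year 1) = 3.81×48 + 0.16×133 + 3.14×57 = 182.88 + 21.28 + 178.98 = 383.14
ΣP(Year 1)Q(Year 0) = 3.81×42 + 0.16×119 + 3.14×45 = 160.02 + 19.04 + 141.3 = 320.36
P = 383.14 / 320.36 × 100 = 119.5967
Fisher = √(L × P) = √(119.7760 × 119.5967) = 119.6863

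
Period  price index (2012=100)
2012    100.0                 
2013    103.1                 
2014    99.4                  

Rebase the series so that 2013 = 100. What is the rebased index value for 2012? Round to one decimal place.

Rebased(2012) = 100.0 / 103.1 × 100 = 96.9932

97.0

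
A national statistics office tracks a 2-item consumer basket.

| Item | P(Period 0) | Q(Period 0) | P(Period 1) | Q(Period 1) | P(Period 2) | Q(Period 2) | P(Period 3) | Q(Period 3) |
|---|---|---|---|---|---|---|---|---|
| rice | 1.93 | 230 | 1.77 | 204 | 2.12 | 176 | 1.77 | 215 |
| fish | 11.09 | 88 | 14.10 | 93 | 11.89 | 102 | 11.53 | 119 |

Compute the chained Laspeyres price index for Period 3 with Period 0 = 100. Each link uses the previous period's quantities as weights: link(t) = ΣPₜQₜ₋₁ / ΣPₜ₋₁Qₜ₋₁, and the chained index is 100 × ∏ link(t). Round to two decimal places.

100.14

Link Period 0→Period 1:
ΣP(Period 1)Q(Period 0) = 1.77×230 + 14.10×88 = 407.1 + 1240.8 = 1647.9
ΣP(Period 0)Q(Period 0) = 1.93×230 + 11.09×88 = 443.9 + 975.92 = 1419.82
link = 1647.9/1419.82 = 1.160640
Link Period 1→Period 2:
ΣP(Period 2)Q(Period 1) = 2.12×204 + 11.89×93 = 432.48 + 1105.77 = 1538.25
ΣP(Period 1)Q(Period 1) = 1.77×204 + 14.10×93 = 361.08 + 1311.3 = 1672.38
link = 1538.25/1672.38 = 0.919797
Link Period 2→Period 3:
ΣP(Period 3)Q(Period 2) = 1.77×176 + 11.53×102 = 311.52 + 1176.06 = 1487.58
ΣP(Period 2)Q(Period 2) = 2.12×176 + 11.89×102 = 373.12 + 1212.78 = 1585.9
link = 1487.58/1585.9 = 0.938004
Chained index = 100 × 1.160640 × 0.919797 × 0.938004 = 100.1369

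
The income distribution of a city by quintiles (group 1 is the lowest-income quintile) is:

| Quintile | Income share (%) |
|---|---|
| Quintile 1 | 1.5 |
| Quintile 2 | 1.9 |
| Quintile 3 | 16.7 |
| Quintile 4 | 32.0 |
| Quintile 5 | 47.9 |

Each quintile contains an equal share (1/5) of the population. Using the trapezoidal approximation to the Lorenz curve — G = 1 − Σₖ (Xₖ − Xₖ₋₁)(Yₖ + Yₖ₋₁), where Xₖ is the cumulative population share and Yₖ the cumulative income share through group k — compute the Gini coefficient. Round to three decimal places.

Cumulative income shares Yₖ: 0.0150, 0.0340, 0.2010, 0.5210, 1.0000
Σ (Xₖ−Xₖ₋₁)(Yₖ+Yₖ₋₁) = (1/5)(0.0150+0.0000) + (1/5)(0.0340+0.0150) + (1/5)(0.2010+0.0340) + (1/5)(0.5210+0.2010) + (1/5)(1.0000+0.5210)
  = 0.0030 + 0.0098 + 0.0470 + 0.1444 + 0.3042 = 0.5084
G = 1 − 0.5084 = 0.4916

0.492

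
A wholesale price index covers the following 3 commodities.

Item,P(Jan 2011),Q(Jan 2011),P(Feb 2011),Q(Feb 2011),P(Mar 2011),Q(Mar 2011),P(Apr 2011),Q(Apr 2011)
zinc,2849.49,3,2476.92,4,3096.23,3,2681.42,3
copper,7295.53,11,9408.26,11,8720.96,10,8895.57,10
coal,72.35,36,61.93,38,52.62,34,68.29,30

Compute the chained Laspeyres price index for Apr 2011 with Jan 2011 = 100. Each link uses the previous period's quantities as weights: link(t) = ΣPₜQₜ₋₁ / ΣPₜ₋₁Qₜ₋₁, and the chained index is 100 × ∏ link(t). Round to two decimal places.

119.22

Link Jan 2011→Feb 2011:
ΣP(Feb 2011)Q(Jan 2011) = 2476.92×3 + 9408.26×11 + 61.93×36 = 7430.76 + 103490.86 + 2229.48 = 113151.1
ΣP(Jan 2011)Q(Jan 2011) = 2849.49×3 + 7295.53×11 + 72.35×36 = 8548.47 + 80250.83 + 2604.6 = 91403.9
link = 113151.1/91403.9 = 1.237924
Link Feb 2011→Mar 2011:
ΣP(Mar 2011)Q(Feb 2011) = 3096.23×4 + 8720.96×11 + 52.62×38 = 12384.92 + 95930.56 + 1999.56 = 110315.04
ΣP(Feb 2011)Q(Feb 2011) = 2476.92×4 + 9408.26×11 + 61.93×38 = 9907.68 + 103490.86 + 2353.34 = 115751.88
link = 110315.04/115751.88 = 0.953030
Link Mar 2011→Apr 2011:
ΣP(Apr 2011)Q(Mar 2011) = 2681.42×3 + 8895.57×10 + 68.29×34 = 8044.26 + 88955.7 + 2321.86 = 99321.82
ΣP(Mar 2011)Q(Mar 2011) = 3096.23×3 + 8720.96×10 + 52.62×34 = 9288.69 + 87209.6 + 1789.08 = 98287.37
link = 99321.82/98287.37 = 1.010525
Chained index = 100 × 1.237924 × 0.953030 × 1.010525 = 119.2196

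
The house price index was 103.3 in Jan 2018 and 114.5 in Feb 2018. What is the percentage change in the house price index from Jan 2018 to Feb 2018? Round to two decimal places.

10.84%

Change = (114.5 − 103.3) / 103.3 × 100
       = 11.2 / 103.3 × 100 = 10.8422%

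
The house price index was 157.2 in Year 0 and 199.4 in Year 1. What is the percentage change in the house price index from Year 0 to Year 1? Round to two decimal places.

26.84%

Change = (199.4 − 157.2) / 157.2 × 100
       = 42.2 / 157.2 × 100 = 26.8448%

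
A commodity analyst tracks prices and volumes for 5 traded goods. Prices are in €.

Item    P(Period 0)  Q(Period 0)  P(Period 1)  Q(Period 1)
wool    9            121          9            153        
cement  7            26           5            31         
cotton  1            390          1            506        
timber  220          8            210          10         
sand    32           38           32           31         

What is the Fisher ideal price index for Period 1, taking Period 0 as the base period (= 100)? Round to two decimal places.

97.05

Laspeyres component (base-period weights):
ΣP(Period 1)Q(Period 0) = 9×121 + 5×26 + 1×390 + 210×8 + 32×38 = 1089 + 130 + 390 + 1680 + 1216 = 4505
ΣP(Period 0)Q(Period 0) = 9×121 + 7×26 + 1×390 + 220×8 + 32×38 = 1089 + 182 + 390 + 1760 + 1216 = 4637
L = 4505 / 4637 × 100 = 97.1533
Paasche component (current-period weights):
ΣP(Period 1)Q(Period 1) = 9×153 + 5×31 + 1×506 + 210×10 + 32×31 = 1377 + 155 + 506 + 2100 + 992 = 5130
ΣP(Period 0)Q(Period 1) = 9×153 + 7×31 + 1×506 + 220×10 + 32×31 = 1377 + 217 + 506 + 2200 + 992 = 5292
P = 5130 / 5292 × 100 = 96.9388
Fisher = √(L × P) = √(97.1533 × 96.9388) = 97.0460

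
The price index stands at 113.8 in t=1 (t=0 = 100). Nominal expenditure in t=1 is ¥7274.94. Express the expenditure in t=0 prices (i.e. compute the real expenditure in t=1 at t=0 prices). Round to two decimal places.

Real = Nominal ÷ (Index/100) = 7274.94 ÷ (113.8/100)
     = 7274.94 ÷ 1.138 = 6392.7417

6392.74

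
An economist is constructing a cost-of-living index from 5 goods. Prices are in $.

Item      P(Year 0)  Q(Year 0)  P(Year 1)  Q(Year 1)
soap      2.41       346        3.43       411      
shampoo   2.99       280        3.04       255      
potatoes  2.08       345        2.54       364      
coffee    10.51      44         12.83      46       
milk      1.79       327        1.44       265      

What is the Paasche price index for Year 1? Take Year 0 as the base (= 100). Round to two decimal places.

117.69

Paasche price index uses current-period quantities as weights.
ΣP(Year 1)·Q(Year 1) = 3.43×411 + 3.04×255 + 2.54×364 + 12.83×46 + 1.44×265 = 1409.73 + 775.2 + 924.56 + 590.18 + 381.6 = 4081.27
ΣP(Year 0)·Q(Year 1) = 2.41×411 + 2.99×255 + 2.08×364 + 10.51×46 + 1.79×265 = 990.51 + 762.45 + 757.12 + 483.46 + 474.35 = 3467.89
Index = 4081.27 / 3467.89 × 100 = 117.6874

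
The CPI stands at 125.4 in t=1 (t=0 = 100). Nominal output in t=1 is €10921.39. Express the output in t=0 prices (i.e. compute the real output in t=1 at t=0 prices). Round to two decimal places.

8709.24

Real = Nominal ÷ (Index/100) = 10921.39 ÷ (125.4/100)
     = 10921.39 ÷ 1.254 = 8709.2424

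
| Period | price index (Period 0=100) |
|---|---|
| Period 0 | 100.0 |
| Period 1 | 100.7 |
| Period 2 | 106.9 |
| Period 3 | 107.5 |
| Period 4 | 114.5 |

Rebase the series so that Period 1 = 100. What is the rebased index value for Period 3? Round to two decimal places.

106.75

Rebased(Period 3) = 107.5 / 100.7 × 100 = 106.7527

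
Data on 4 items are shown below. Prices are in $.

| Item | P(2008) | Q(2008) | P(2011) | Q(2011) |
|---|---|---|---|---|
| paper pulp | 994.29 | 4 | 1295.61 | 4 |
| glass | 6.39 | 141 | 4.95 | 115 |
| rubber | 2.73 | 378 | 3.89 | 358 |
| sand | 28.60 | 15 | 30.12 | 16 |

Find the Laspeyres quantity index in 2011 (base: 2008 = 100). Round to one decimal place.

97.0

Laspeyres quantity index uses base-period prices as weights.
ΣP(2008)·Q(2011) = 994.29×4 + 6.39×115 + 2.73×358 + 28.60×16 = 3977.16 + 734.85 + 977.34 + 457.6 = 6146.95
ΣP(2008)·Q(2008) = 994.29×4 + 6.39×141 + 2.73×378 + 28.60×15 = 3977.16 + 900.99 + 1031.94 + 429 = 6339.09
Index = 6146.95 / 6339.09 × 100 = 96.9690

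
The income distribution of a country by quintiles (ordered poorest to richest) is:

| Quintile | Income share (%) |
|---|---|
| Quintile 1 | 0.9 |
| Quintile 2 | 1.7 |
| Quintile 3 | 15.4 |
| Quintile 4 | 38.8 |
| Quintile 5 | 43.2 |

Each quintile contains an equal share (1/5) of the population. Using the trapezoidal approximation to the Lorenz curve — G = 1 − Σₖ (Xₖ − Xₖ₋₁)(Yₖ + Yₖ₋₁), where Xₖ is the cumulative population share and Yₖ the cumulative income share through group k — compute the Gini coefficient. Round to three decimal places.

0.487

Cumulative income shares Yₖ: 0.0090, 0.0260, 0.1800, 0.5680, 1.0000
Σ (Xₖ−Xₖ₋₁)(Yₖ+Yₖ₋₁) = (1/5)(0.0090+0.0000) + (1/5)(0.0260+0.0090) + (1/5)(0.1800+0.0260) + (1/5)(0.5680+0.1800) + (1/5)(1.0000+0.5680)
  = 0.0018 + 0.0070 + 0.0412 + 0.1496 + 0.3136 = 0.5132
G = 1 − 0.5132 = 0.4868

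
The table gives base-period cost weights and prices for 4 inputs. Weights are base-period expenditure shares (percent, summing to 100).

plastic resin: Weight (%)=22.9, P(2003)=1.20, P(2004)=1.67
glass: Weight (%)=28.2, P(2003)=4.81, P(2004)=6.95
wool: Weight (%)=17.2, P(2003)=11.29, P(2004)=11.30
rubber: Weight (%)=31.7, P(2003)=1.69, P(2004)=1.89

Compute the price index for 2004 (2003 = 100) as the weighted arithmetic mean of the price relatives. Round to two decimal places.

125.28

plastic resin: 22.9 × (1.67/1.20) = 22.9 × 1.391667 = 31.8692
glass: 28.2 × (6.95/4.81) = 28.2 × 1.444906 = 40.7464
wool: 17.2 × (11.30/11.29) = 17.2 × 1.000886 = 17.2152
rubber: 31.7 × (1.89/1.69) = 31.7 × 1.118343 = 35.4515
Index = Σ wᵢ·(p₁ᵢ/p₀ᵢ) = 31.8692 + 40.7464 + 17.2152 + 35.4515 = 125.2822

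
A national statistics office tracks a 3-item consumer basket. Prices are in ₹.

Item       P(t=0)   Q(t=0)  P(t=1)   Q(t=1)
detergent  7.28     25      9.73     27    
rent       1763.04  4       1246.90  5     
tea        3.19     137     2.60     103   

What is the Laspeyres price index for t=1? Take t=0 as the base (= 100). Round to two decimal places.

72.83

Laspeyres price index uses base-period quantities as weights.
ΣP(t=1)·Q(t=0) = 9.73×25 + 1246.90×4 + 2.60×137 = 243.25 + 4987.6 + 356.2 = 5587.05
ΣP(t=0)·Q(t=0) = 7.28×25 + 1763.04×4 + 3.19×137 = 182 + 7052.16 + 437.03 = 7671.19
Index = 5587.05 / 7671.19 × 100 = 72.8316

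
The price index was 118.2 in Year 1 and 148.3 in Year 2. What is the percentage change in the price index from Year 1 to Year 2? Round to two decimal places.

Change = (148.3 − 118.2) / 118.2 × 100
       = 30.1 / 118.2 × 100 = 25.4653%

25.47%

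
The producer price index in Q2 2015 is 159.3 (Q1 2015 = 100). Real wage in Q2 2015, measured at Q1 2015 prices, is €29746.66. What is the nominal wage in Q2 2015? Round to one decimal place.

47386.4

Nominal = Real × (Index/100) = 29746.66 × (159.3/100)
        = 29746.66 × 1.593 = 47386.4294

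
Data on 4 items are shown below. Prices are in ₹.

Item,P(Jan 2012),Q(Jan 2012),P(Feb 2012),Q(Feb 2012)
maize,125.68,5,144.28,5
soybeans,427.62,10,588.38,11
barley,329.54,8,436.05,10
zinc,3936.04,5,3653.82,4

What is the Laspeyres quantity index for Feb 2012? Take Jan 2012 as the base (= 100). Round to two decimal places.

89.53

Laspeyres quantity index uses base-period prices as weights.
ΣP(Jan 2012)·Q(Feb 2012) = 125.68×5 + 427.62×11 + 329.54×10 + 3936.04×4 = 628.4 + 4703.82 + 3295.4 + 15744.16 = 24371.78
ΣP(Jan 2012)·Q(Jan 2012) = 125.68×5 + 427.62×10 + 329.54×8 + 3936.04×5 = 628.4 + 4276.2 + 2636.32 + 19680.2 = 27221.12
Index = 24371.78 / 27221.12 × 100 = 89.5326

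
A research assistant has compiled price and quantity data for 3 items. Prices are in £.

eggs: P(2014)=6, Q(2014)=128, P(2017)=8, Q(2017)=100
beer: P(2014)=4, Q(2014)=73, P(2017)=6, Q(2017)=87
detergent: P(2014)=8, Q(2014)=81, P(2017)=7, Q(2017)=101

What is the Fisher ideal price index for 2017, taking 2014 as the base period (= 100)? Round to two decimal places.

117.16

Laspeyres component (base-period weights):
ΣP(2017)Q(2014) = 8×128 + 6×73 + 7×81 = 1024 + 438 + 567 = 2029
ΣP(2014)Q(2014) = 6×128 + 4×73 + 8×81 = 768 + 292 + 648 = 1708
L = 2029 / 1708 × 100 = 118.7939
Paasche component (current-period weights):
ΣP(2017)Q(2017) = 8×100 + 6×87 + 7×101 = 800 + 522 + 707 = 2029
ΣP(2014)Q(2017) = 6×100 + 4×87 + 8×101 = 600 + 348 + 808 = 1756
P = 2029 / 1756 × 100 = 115.5467
Fisher = √(L × P) = √(118.7939 × 115.5467) = 117.1591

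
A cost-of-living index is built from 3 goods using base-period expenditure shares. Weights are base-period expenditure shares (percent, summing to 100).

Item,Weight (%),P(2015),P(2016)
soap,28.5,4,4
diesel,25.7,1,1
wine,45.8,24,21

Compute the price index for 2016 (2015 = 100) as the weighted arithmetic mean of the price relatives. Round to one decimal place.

94.3

soap: 28.5 × (4/4) = 28.5 × 1.000000 = 28.5000
diesel: 25.7 × (1/1) = 25.7 × 1.000000 = 25.7000
wine: 45.8 × (21/24) = 45.8 × 0.875000 = 40.0750
Index = Σ wᵢ·(p₁ᵢ/p₀ᵢ) = 28.5000 + 25.7000 + 40.0750 = 94.2750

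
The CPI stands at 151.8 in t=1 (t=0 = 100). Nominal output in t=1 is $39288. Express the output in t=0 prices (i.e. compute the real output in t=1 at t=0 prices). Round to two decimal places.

25881.42

Real = Nominal ÷ (Index/100) = 39288 ÷ (151.8/100)
     = 39288 ÷ 1.518 = 25881.4229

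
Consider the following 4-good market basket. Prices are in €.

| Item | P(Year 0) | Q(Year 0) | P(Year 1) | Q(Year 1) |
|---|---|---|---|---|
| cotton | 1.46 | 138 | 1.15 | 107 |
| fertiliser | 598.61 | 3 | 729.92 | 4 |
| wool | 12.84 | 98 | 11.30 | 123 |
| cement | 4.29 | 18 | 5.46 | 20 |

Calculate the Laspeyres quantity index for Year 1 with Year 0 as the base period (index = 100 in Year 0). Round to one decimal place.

Laspeyres quantity index uses base-period prices as weights.
ΣP(Year 0)·Q(Year 1) = 1.46×107 + 598.61×4 + 12.84×123 + 4.29×20 = 156.22 + 2394.44 + 1579.32 + 85.8 = 4215.78
ΣP(Year 0)·Q(Year 0) = 1.46×138 + 598.61×3 + 12.84×98 + 4.29×18 = 201.48 + 1795.83 + 1258.32 + 77.22 = 3332.85
Index = 4215.78 / 3332.85 × 100 = 126.4917

126.5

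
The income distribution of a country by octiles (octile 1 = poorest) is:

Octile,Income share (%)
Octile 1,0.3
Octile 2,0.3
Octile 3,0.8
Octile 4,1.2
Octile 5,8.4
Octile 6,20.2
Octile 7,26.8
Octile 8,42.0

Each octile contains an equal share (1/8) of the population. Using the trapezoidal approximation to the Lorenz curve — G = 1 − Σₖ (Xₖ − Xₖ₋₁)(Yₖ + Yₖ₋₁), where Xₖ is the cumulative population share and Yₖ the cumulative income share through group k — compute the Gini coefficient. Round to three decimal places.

Cumulative income shares Yₖ: 0.0030, 0.0060, 0.0140, 0.0260, 0.1100, 0.3120, 0.5800, 1.0000
Σ (Xₖ−Xₖ₋₁)(Yₖ+Yₖ₋₁) = (1/8)(0.0030+0.0000) + (1/8)(0.0060+0.0030) + (1/8)(0.0140+0.0060) + (1/8)(0.0260+0.0140) + (1/8)(0.1100+0.0260) + (1/8)(0.3120+0.1100) + (1/8)(0.5800+0.3120) + (1/8)(1.0000+0.5800)
  = 0.0004 + 0.0011 + 0.0025 + 0.0050 + 0.0170 + 0.0528 + 0.1115 + 0.1975 = 0.3878
G = 1 − 0.3878 = 0.6122

0.612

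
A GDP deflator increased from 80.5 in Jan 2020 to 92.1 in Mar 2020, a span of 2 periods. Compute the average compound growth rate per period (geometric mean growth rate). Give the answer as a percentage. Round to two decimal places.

Growth factor = (92.1/80.5)^(1/2) = (1.144099)^(1/2) = 1.069626
Growth rate = 1.069626 − 1 = 0.069626 = 6.9626%

6.96%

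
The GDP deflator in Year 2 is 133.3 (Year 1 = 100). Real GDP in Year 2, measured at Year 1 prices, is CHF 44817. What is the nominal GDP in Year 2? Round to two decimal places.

59741.06

Nominal = Real × (Index/100) = 44817 × (133.3/100)
        = 44817 × 1.333 = 59741.0610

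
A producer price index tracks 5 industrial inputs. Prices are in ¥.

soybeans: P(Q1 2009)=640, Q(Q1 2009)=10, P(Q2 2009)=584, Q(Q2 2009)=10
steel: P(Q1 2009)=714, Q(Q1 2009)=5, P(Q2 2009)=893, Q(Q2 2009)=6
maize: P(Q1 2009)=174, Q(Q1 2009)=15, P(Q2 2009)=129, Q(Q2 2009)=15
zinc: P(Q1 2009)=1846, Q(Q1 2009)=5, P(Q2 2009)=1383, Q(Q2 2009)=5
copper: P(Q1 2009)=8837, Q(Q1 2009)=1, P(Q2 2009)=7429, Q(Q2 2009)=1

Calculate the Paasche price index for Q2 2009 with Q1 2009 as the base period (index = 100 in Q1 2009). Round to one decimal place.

87.6

Paasche price index uses current-period quantities as weights.
ΣP(Q2 2009)·Q(Q2 2009) = 584×10 + 893×6 + 129×15 + 1383×5 + 7429×1 = 5840 + 5358 + 1935 + 6915 + 7429 = 27477
ΣP(Q1 2009)·Q(Q2 2009) = 640×10 + 714×6 + 174×15 + 1846×5 + 8837×1 = 6400 + 4284 + 2610 + 9230 + 8837 = 31361
Index = 27477 / 31361 × 100 = 87.6152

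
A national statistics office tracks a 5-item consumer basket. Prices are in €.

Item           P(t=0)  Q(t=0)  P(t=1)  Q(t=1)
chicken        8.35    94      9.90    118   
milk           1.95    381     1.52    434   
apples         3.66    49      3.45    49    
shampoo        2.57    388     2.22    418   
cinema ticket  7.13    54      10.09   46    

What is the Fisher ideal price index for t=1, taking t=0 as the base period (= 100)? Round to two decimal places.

Laspeyres component (base-period weights):
ΣP(t=1)Q(t=0) = 9.90×94 + 1.52×381 + 3.45×49 + 2.22×388 + 10.09×54 = 930.6 + 579.12 + 169.05 + 861.36 + 544.86 = 3084.99
ΣP(t=0)Q(t=0) = 8.35×94 + 1.95×381 + 3.66×49 + 2.57×388 + 7.13×54 = 784.9 + 742.95 + 179.34 + 997.16 + 385.02 = 3089.37
L = 3084.99 / 3089.37 × 100 = 99.8582
Paasche component (current-period weights):
ΣP(t=1)Q(t=1) = 9.90×118 + 1.52×434 + 3.45×49 + 2.22×418 + 10.09×46 = 1168.2 + 659.68 + 169.05 + 927.96 + 464.14 = 3389.03
ΣP(t=0)Q(t=1) = 8.35×118 + 1.95×434 + 3.66×49 + 2.57×418 + 7.13×46 = 985.3 + 846.3 + 179.34 + 1074.26 + 327.98 = 3413.18
P = 3389.03 / 3413.18 × 100 = 99.2924
Fisher = √(L × P) = √(99.8582 × 99.2924) = 99.5749

99.57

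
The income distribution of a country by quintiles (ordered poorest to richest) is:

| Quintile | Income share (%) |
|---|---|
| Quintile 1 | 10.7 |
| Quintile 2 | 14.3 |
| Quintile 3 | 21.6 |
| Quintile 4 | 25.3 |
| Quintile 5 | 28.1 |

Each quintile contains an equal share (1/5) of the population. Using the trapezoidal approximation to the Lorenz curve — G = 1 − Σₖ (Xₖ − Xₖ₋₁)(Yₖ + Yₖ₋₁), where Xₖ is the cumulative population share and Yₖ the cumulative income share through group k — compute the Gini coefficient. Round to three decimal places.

0.183

Cumulative income shares Yₖ: 0.1070, 0.2500, 0.4660, 0.7190, 1.0000
Σ (Xₖ−Xₖ₋₁)(Yₖ+Yₖ₋₁) = (1/5)(0.1070+0.0000) + (1/5)(0.2500+0.1070) + (1/5)(0.4660+0.2500) + (1/5)(0.7190+0.4660) + (1/5)(1.0000+0.7190)
  = 0.0214 + 0.0714 + 0.1432 + 0.2370 + 0.3438 = 0.8168
G = 1 − 0.8168 = 0.1832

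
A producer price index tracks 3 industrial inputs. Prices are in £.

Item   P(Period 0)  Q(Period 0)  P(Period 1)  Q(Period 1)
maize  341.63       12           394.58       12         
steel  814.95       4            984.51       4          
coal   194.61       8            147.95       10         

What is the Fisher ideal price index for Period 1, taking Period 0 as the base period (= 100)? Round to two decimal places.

109.82

Laspeyres component (base-period weights):
ΣP(Period 1)Q(Period 0) = 394.58×12 + 984.51×4 + 147.95×8 = 4734.96 + 3938.04 + 1183.6 = 9856.6
ΣP(Period 0)Q(Period 0) = 341.63×12 + 814.95×4 + 194.61×8 = 4099.56 + 3259.8 + 1556.88 = 8916.24
L = 9856.6 / 8916.24 × 100 = 110.5466
Paasche component (current-period weights):
ΣP(Period 1)Q(Period 1) = 394.58×12 + 984.51×4 + 147.95×10 = 4734.96 + 3938.04 + 1479.5 = 10152.5
ΣP(Period 0)Q(Period 1) = 341.63×12 + 814.95×4 + 194.61×10 = 4099.56 + 3259.8 + 1946.1 = 9305.46
P = 10152.5 / 9305.46 × 100 = 109.1026
Fisher = √(L × P) = √(110.5466 × 109.1026) = 109.8222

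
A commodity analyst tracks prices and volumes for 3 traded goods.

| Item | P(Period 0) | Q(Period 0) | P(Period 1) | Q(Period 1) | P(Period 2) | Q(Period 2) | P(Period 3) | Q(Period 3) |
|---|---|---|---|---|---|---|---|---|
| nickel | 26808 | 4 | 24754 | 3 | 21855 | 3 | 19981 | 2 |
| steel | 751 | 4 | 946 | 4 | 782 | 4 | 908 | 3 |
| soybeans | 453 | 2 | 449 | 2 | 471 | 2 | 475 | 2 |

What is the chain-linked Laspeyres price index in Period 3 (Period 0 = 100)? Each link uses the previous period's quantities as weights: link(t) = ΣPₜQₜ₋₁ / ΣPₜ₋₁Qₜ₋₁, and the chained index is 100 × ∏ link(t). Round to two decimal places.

Link Period 0→Period 1:
ΣP(Period 1)Q(Period 0) = 24754×4 + 946×4 + 449×2 = 99016 + 3784 + 898 = 103698
ΣP(Period 0)Q(Period 0) = 26808×4 + 751×4 + 453×2 = 107232 + 3004 + 906 = 111142
link = 103698/111142 = 0.933023
Link Period 1→Period 2:
ΣP(Period 2)Q(Period 1) = 21855×3 + 782×4 + 471×2 = 65565 + 3128 + 942 = 69635
ΣP(Period 1)Q(Period 1) = 24754×3 + 946×4 + 449×2 = 74262 + 3784 + 898 = 78944
link = 69635/78944 = 0.882081
Link Period 2→Period 3:
ΣP(Period 3)Q(Period 2) = 19981×3 + 908×4 + 475×2 = 59943 + 3632 + 950 = 64525
ΣP(Period 2)Q(Period 2) = 21855×3 + 782×4 + 471×2 = 65565 + 3128 + 942 = 69635
link = 64525/69635 = 0.926617
Chained index = 100 × 0.933023 × 0.882081 × 0.926617 = 76.2607

76.26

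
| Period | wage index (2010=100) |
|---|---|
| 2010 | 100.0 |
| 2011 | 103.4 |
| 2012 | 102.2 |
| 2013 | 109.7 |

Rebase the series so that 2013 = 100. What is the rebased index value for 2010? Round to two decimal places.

91.16

Rebased(2010) = 100.0 / 109.7 × 100 = 91.1577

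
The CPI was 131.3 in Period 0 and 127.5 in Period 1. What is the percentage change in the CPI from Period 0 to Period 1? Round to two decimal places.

-2.89%

Change = (127.5 − 131.3) / 131.3 × 100
       = -3.8 / 131.3 × 100 = -2.8941%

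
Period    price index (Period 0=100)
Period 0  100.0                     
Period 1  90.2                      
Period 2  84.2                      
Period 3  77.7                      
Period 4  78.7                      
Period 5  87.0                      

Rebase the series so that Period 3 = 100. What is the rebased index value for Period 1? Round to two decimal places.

116.09

Rebased(Period 1) = 90.2 / 77.7 × 100 = 116.0875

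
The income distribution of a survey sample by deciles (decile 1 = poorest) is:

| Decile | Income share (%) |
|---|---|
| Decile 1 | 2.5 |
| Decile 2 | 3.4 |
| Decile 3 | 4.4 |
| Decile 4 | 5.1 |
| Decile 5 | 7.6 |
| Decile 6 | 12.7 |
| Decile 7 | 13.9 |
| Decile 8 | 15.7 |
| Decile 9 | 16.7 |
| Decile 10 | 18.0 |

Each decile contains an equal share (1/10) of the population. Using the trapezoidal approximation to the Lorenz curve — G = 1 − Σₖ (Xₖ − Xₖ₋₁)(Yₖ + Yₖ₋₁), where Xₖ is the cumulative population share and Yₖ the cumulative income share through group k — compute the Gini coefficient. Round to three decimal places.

0.321

Cumulative income shares Yₖ: 0.0250, 0.0590, 0.1030, 0.1540, 0.2300, 0.3570, 0.4960, 0.6530, 0.8200, 1.0000
Σ (Xₖ−Xₖ₋₁)(Yₖ+Yₖ₋₁) = (1/10)(0.0250+0.0000) + (1/10)(0.0590+0.0250) + (1/10)(0.1030+0.0590) + (1/10)(0.1540+0.1030) + (1/10)(0.2300+0.1540) + (1/10)(0.3570+0.2300) + (1/10)(0.4960+0.3570) + (1/10)(0.6530+0.4960) + (1/10)(0.8200+0.6530) + (1/10)(1.0000+0.8200)
  = 0.0025 + 0.0084 + 0.0162 + 0.0257 + 0.0384 + 0.0587 + 0.0853 + 0.1149 + 0.1473 + 0.1820 = 0.6794
G = 1 − 0.6794 = 0.3206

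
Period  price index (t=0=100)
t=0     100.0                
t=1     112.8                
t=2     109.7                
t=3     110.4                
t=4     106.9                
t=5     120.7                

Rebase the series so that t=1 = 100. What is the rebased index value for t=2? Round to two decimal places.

97.25

Rebased(t=2) = 109.7 / 112.8 × 100 = 97.2518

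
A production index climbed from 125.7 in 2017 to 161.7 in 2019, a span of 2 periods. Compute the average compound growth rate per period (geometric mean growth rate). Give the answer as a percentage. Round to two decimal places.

Growth factor = (161.7/125.7)^(1/2) = (1.286396)^(1/2) = 1.134194
Growth rate = 1.134194 − 1 = 0.134194 = 13.4194%

13.42%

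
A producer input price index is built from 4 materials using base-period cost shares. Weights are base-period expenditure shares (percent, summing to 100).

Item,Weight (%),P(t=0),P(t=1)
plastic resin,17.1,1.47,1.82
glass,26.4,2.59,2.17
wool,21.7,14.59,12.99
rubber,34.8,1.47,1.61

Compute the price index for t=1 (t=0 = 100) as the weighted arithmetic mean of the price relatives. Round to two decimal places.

plastic resin: 17.1 × (1.82/1.47) = 17.1 × 1.238095 = 21.1714
glass: 26.4 × (2.17/2.59) = 26.4 × 0.837838 = 22.1189
wool: 21.7 × (12.99/14.59) = 21.7 × 0.890336 = 19.3203
rubber: 34.8 × (1.61/1.47) = 34.8 × 1.095238 = 38.1143
Index = Σ wᵢ·(p₁ᵢ/p₀ᵢ) = 21.1714 + 22.1189 + 19.3203 + 38.1143 = 100.7249

100.72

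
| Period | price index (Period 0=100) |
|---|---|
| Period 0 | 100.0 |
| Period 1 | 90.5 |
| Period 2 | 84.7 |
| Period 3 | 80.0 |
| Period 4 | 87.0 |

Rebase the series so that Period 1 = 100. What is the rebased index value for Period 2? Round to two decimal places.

Rebased(Period 2) = 84.7 / 90.5 × 100 = 93.5912

93.59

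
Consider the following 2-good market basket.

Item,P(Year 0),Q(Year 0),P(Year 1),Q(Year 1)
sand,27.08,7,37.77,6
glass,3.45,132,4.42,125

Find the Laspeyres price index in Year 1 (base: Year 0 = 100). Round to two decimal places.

Laspeyres price index uses base-period quantities as weights.
ΣP(Year 1)·Q(Year 0) = 37.77×7 + 4.42×132 = 264.39 + 583.44 = 847.83
ΣP(Year 0)·Q(Year 0) = 27.08×7 + 3.45×132 = 189.56 + 455.4 = 644.96
Index = 847.83 / 644.96 × 100 = 131.4547

131.45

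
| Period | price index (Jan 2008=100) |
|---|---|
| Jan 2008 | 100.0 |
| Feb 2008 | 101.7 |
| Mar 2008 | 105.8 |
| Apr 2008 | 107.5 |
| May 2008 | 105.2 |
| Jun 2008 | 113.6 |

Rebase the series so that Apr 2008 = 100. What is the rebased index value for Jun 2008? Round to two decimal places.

Rebased(Jun 2008) = 113.6 / 107.5 × 100 = 105.6744

105.67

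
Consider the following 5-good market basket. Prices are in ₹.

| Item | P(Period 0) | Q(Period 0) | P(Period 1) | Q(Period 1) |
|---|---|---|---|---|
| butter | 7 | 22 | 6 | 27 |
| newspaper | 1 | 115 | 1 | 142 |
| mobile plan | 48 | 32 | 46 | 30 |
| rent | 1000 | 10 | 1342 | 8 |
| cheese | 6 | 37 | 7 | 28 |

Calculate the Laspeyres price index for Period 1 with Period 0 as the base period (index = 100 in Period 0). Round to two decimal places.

Laspeyres price index uses base-period quantities as weights.
ΣP(Period 1)·Q(Period 0) = 6×22 + 1×115 + 46×32 + 1342×10 + 7×37 = 132 + 115 + 1472 + 13420 + 259 = 15398
ΣP(Period 0)·Q(Period 0) = 7×22 + 1×115 + 48×32 + 1000×10 + 6×37 = 154 + 115 + 1536 + 10000 + 222 = 12027
Index = 15398 / 12027 × 100 = 128.0286

128.03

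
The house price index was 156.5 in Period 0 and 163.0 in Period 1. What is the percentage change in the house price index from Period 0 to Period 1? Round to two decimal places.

4.15%

Change = (163.0 − 156.5) / 156.5 × 100
       = 6.5 / 156.5 × 100 = 4.1534%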